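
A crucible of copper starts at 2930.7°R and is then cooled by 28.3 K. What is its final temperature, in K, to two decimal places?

1599.87 K

Initial temperature in Celsius: (2930.7 - 491.67) × 5/9 = 1355.0167°C.
The 28.3 K change is an interval; Kelvin and Celsius degrees are the same size, so ΔC = -28.3°C.
Final Celsius temperature: 1355.0167 - 28.3000 = 1326.7167°C.
In kelvin: 1326.7167 + 273.15 = 1599.87 K.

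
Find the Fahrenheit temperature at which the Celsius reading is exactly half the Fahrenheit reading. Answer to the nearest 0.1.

320.0°F

Let F be the Fahrenheit reading. The Celsius reading is C = 5/9·F - 17.7778.
Require C = 0.5·F: 5/9·F - 17.7778 = 0.5·F.
(1/18)·F = 17.7778  ⇒  F = 320.0.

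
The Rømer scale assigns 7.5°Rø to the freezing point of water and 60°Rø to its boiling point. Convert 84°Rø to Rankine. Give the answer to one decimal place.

Linear interpolation between the fixed points: C = (84 - 7.5) × 100 / (60 - 7.5) = 145.7143°C.
Then 145.7143 × 1.8 + 491.67 = 754.0°R.

754.0°R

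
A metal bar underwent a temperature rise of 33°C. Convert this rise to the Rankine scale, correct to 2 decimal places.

59.40°R

An interval of 1°C corresponds to 1.8°R.
33 × 1.8 = 59.40.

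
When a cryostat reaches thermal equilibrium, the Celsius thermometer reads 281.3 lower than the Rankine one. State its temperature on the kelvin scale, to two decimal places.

10.19 K

Let x be the Rankine reading; then the Celsius reading is 5/9·x - 273.15.
(5/9·x - 273.15) - x = -281.3  ⇒  (-4/9)·x = -8.15  ⇒  x = 18.3375°R.
In Celsius: (18.3375 - 491.67) × 5/9 = -262.9625°C.
In kelvin: -262.9625 + 273.15 = 10.19 K.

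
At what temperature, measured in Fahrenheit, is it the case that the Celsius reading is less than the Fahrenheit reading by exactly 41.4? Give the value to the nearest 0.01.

Let F be the Fahrenheit reading. The Celsius reading is C = 5/9·F - 17.7778.
Require C - F = -41.4: (-4/9)·F - 17.7778 = -41.4.
F = (-41.4 + 17.7778) / (-4/9) = 53.15.

53.15°F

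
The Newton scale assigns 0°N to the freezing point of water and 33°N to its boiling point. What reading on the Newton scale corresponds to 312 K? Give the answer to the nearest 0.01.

First in Celsius: 312 - 273.15 = 38.8500°C.
Linearly onto the Newton scale: 0 + (38.8500 / 100) × (33 - 0) = 12.82°N.

12.82°N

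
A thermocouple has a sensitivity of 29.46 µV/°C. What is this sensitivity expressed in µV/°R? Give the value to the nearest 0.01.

Since only a temperature interval is involved, the additive offset between the scales drops out.
A change of 1°R is a change of 5/9°C, so per °R the value is 29.46 × 5/9 = 16.37.

16.37 µV/°R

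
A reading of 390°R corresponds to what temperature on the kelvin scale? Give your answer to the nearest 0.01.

In Celsius: (390 - 491.67) × 5/9 = -56.4833°C.
In kelvin: -56.4833 + 273.15 = 216.67 K.

216.67 K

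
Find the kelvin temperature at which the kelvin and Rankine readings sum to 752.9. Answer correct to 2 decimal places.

Let K be the kelvin reading. The Rankine reading is R = 1.8·K.
Require K + R = 752.9: (2.8)·K = 752.9.
K = (752.9) / (2.8) = 268.89.

268.89 K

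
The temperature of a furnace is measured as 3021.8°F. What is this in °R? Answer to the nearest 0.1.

3481.5°R

In Celsius: (3021.8 - 32) × 5/9 = 1661.0000°C.
In Rankine: 1661.0000 × 1.8 + 491.67 = 3481.5°R.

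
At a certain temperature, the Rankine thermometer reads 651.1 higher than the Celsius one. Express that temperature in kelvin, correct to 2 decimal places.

472.44 K

Let x be the Celsius reading; then the Rankine reading is 1.8·x + 491.67.
(1.8·x + 491.67) - x = 651.1  ⇒  (0.8)·x = 159.43  ⇒  x = 199.2875°C.
In kelvin: 199.2875 + 273.15 = 472.44 K.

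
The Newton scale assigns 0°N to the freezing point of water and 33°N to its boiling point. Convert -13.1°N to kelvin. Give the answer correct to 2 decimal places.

233.45 K

Linear interpolation between the fixed points: C = (-13.1 - 0) × 100 / (33 - 0) = -39.6970°C.
Then -39.6970 + 273.15 = 233.45 K.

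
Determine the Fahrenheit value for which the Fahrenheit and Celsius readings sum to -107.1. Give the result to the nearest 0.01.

-57.42°F

Let F be the Fahrenheit reading. The Celsius reading is C = 5/9·F - 17.7778.
Require F + C = -107.1: (14/9)·F - 17.7778 = -107.1.
F = (-107.1 + 17.7778) / (14/9) = -57.42.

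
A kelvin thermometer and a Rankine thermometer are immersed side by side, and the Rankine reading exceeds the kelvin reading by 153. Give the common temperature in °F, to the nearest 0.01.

Let x be the kelvin reading; then the Rankine reading is 1.8·x.
(1.8·x) - x = 153  ⇒  (0.8)·x = 153  ⇒  x = 191.2500 K.
In Celsius: 191.25 - 273.15 = -81.9000°C.
In Fahrenheit: -81.9000 × 1.8 + 32 = -115.42°F.

-115.42°F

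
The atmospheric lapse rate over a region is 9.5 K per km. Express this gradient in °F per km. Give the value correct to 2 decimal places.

The quantity depends on a temperature interval, so only the ratio of degree sizes applies; the offset between the scales is irrelevant.
A change of 1 K is a change of 1.8°F, so 9.5 × 1.8 = 17.10.

17.10 °F/km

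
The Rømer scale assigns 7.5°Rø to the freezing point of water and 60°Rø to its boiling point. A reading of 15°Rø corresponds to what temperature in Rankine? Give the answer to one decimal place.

Linear interpolation between the fixed points: C = (15 - 7.5) × 100 / (60 - 7.5) = 14.2857°C.
Then 14.2857 × 1.8 + 491.67 = 517.4°R.

517.4°R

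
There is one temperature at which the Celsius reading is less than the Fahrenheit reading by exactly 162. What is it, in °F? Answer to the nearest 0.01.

324.50°F

Let F be the Fahrenheit reading. The Celsius reading is C = 5/9·F - 17.7778.
Require C - F = -162: (-4/9)·F - 17.7778 = -162.
F = (-162 + 17.7778) / (-4/9) = 324.50.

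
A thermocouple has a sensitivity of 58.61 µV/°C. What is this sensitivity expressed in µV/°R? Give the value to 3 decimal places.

32.561 µV/°R

The quantity depends on a temperature interval, so only the ratio of degree sizes applies; the offset between the scales is irrelevant.
A change of 1°R is a change of 5/9°C, so per °R the value is 58.61 × 5/9 = 32.561.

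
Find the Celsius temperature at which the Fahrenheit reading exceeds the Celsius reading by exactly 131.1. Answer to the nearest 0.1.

123.9°C

Let C be the Celsius reading. The Fahrenheit reading is F = 1.8·C + 32.
Require F - C = 131.1: (0.8)·C + 32 = 131.1.
C = (131.1 - 32) / (0.8) = 123.9.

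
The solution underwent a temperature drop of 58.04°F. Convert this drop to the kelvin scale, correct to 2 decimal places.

An interval of 1°F corresponds to 5/9 K.
58.04 × 5/9 = 32.24.

32.24 K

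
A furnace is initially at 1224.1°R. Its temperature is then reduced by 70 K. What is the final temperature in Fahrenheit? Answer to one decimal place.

Initial temperature in Celsius: (1224.1 - 491.67) × 5/9 = 406.9056°C.
The 70 K change is an interval; Kelvin and Celsius degrees are the same size, so ΔC = -70°C.
Final Celsius temperature: 406.9056 - 70.0000 = 336.9056°C.
In Fahrenheit: 336.9056 × 1.8 + 32 = 638.4°F.

638.4°F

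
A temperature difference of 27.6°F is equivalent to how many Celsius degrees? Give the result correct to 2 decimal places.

Only the scale ratio 5/9 matters for a change in temperature.
27.6 × 5/9 = 15.33.

15.33°C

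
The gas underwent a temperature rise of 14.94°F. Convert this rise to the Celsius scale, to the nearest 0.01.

8.30°C

Only the scale ratio 5/9 matters for a change in temperature.
14.94 × 5/9 = 8.30.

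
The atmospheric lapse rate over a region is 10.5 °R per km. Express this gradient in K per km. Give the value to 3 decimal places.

Since only a temperature interval is involved, the additive offset between the scales drops out.
A change of 1°R is a change of 5/9 K, so 10.5 × 5/9 = 5.833.

5.833 K/km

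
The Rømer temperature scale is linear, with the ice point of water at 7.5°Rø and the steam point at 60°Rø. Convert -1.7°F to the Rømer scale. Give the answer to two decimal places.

-2.33°Rø

First in Celsius: (-1.7 - 32) × 5/9 = -18.7222°C.
Linearly onto the Rømer scale: 7.5 + (-18.7222 / 100) × (60 - 7.5) = -2.33°Rø.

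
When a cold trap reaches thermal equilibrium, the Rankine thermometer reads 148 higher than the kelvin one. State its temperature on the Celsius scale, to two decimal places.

-88.15°C

Let x be the kelvin reading; then the Rankine reading is 1.8·x.
(1.8·x) - x = 148  ⇒  (0.8)·x = 148  ⇒  x = 185.0000 K.
In Celsius: 185 - 273.15 = -88.15°C.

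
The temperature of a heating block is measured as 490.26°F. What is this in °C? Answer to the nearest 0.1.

In Celsius: (490.26 - 32) × 5/9 = 254.5889°C.

254.6°C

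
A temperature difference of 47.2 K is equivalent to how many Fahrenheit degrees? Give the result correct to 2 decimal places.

84.96°F

For a temperature interval the offset drops out; only the factor 1.8 applies.
47.2 × 1.8 = 84.96.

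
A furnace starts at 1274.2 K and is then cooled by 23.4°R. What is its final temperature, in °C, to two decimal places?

988.05°C

Initial temperature in Celsius: 1274.2 - 273.15 = 1001.0500°C.
The 23.4°R change is an interval, so only the factor 5/9 applies: -23.4 × 5/9 = -13.0000°C.
Final Celsius temperature: 1001.0500 - 13.0000 = 988.0500°C.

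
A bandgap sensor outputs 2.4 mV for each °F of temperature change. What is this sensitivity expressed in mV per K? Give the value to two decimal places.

4.32 mV per K

The quantity depends on a temperature interval, so only the ratio of degree sizes applies; the offset between the scales is irrelevant.
A change of 1 K is a change of 1.8°F, so per K the value is 2.4 × 1.8 = 4.32.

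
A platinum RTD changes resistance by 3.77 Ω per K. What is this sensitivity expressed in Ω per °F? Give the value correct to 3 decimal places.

Since only a temperature interval is involved, the additive offset between the scales drops out.
A change of 1°F is a change of 5/9 K, so per °F the value is 3.77 × 5/9 = 2.094.

2.094 Ω per °F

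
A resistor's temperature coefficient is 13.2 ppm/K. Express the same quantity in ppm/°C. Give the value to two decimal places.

Since only a temperature interval is involved, the additive offset between the scales drops out.
A change of 1°C is a change of 1 K, so per °C the value is 13.2 × 1 = 13.20.

13.20 ppm/°C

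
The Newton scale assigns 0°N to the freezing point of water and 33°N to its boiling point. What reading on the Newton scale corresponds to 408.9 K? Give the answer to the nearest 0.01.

44.80°N

First in Celsius: 408.9 - 273.15 = 135.7500°C.
Linearly onto the Newton scale: 0 + (135.7500 / 100) × (33 - 0) = 44.80°N.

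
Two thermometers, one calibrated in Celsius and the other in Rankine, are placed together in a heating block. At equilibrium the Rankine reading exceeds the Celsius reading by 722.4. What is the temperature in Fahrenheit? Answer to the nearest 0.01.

551.14°F

Let x be the Celsius reading; then the Rankine reading is 1.8·x + 491.67.
(1.8·x + 491.67) - x = 722.4  ⇒  (0.8)·x = 230.73  ⇒  x = 288.4125°C.
In Fahrenheit: 288.4125 × 1.8 + 32 = 551.14°F.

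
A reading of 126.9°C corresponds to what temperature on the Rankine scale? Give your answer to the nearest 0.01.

720.09°R

In Rankine: 126.9000 × 1.8 + 491.67 = 720.09°R.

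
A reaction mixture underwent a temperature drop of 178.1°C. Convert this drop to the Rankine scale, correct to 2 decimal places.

320.58°R

Only the scale ratio 1.8 matters for a change in temperature.
178.1 × 1.8 = 320.58.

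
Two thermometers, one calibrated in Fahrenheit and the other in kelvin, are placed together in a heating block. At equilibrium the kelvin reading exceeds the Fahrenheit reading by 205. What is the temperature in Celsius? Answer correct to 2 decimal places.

Let x be the Fahrenheit reading; then the kelvin reading is 5/9·x + 255.372.
(5/9·x + 255.372) - x = 205  ⇒  (-4/9)·x = -50.3722  ⇒  x = 113.3375°F.
In Celsius: (113.3375 - 32) × 5/9 = 45.19°C.

45.19°C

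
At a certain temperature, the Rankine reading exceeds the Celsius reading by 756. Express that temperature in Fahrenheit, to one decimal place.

Let x be the Celsius reading; then the Rankine reading is 1.8·x + 491.67.
(1.8·x + 491.67) - x = 756  ⇒  (0.8)·x = 264.33  ⇒  x = 330.4125°C.
In Fahrenheit: 330.4125 × 1.8 + 32 = 626.7°F.

626.7°F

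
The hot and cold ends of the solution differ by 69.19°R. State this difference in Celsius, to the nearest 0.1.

An interval of 1°R corresponds to 5/9°C.
69.19 × 5/9 = 38.4.

38.4°C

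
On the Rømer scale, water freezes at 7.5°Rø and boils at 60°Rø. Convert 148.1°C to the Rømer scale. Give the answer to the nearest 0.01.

85.25°Rø

Linearly onto the Rømer scale: 7.5 + (148.1000 / 100) × (60 - 7.5) = 85.25°Rø.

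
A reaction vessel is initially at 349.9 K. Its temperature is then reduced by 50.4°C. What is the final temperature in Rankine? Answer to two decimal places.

539.10°R

Initial temperature in Celsius: 349.9 - 273.15 = 76.7500°C.
Final Celsius temperature: 76.7500 - 50.4000 = 26.3500°C.
In Rankine: 26.3500 × 1.8 + 491.67 = 539.10°R.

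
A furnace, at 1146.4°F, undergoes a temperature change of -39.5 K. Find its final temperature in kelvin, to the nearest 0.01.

Initial temperature in Celsius: (1146.4 - 32) × 5/9 = 619.1111°C.
The 39.5 K change is an interval; Kelvin and Celsius degrees are the same size, so ΔC = -39.5°C.
Final Celsius temperature: 619.1111 - 39.5000 = 579.6111°C.
In kelvin: 579.6111 + 273.15 = 852.76 K.

852.76 K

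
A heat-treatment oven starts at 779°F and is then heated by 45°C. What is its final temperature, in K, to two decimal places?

Initial temperature in Celsius: (779 - 32) × 5/9 = 415.0000°C.
Final Celsius temperature: 415.0000 + 45.0000 = 460.0000°C.
In kelvin: 460.0000 + 273.15 = 733.15 K.

733.15 K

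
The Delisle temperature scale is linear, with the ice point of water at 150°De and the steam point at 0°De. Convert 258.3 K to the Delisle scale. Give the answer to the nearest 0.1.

172.3°De

First in Celsius: 258.3 - 273.15 = -14.8500°C.
Linearly onto the Delisle scale: 150 + (-14.8500 / 100) × (0 - 150) = 172.3°De.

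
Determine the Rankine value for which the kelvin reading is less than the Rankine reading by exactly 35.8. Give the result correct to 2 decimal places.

80.55°R

Let R be the Rankine reading. The kelvin reading is K = 5/9·R.
Require K - R = -35.8: (-4/9)·R = -35.8.
R = (-35.8) / (-4/9) = 80.55.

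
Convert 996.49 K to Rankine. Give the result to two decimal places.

In Celsius: 996.49 - 273.15 = 723.3400°C.
In Rankine: 723.3400 × 1.8 + 491.67 = 1793.68°R.

1793.68°R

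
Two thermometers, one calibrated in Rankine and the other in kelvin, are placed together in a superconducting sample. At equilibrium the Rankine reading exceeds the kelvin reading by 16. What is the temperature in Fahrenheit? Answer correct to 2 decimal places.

-423.67°F

Let x be the Rankine reading; then the kelvin reading is 5/9·x.
(5/9·x) - x = -16  ⇒  (-4/9)·x = -16  ⇒  x = 36.0000°R.
In Celsius: (36 - 491.67) × 5/9 = -253.1500°C.
In Fahrenheit: -253.1500 × 1.8 + 32 = -423.67°F.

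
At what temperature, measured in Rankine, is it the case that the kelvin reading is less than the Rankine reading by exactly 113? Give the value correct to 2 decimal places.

254.25°R

Let R be the Rankine reading. The kelvin reading is K = 5/9·R.
Require K - R = -113: (-4/9)·R = -113.
R = (-113) / (-4/9) = 254.25.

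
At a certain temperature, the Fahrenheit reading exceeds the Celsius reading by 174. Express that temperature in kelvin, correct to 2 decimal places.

Let x be the Celsius reading; then the Fahrenheit reading is 1.8·x + 32.
(1.8·x + 32) - x = 174  ⇒  (0.8)·x = 142  ⇒  x = 177.5000°C.
In kelvin: 177.5000 + 273.15 = 450.65 K.

450.65 K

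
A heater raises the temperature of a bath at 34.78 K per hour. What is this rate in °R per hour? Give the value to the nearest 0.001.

62.604 °R/hour

The quantity depends on a temperature interval, so only the ratio of degree sizes applies; the offset between the scales is irrelevant.
A change of 1 K is a change of 1.8°R, so 34.78 × 1.8 = 62.604.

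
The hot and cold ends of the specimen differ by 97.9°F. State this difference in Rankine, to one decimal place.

97.9°R

Fahrenheit and Rankine degrees are the same size, so the interval is unchanged: 97.9.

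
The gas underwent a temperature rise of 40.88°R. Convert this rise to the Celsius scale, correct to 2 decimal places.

22.71°C

Only the scale ratio 5/9 matters for a change in temperature.
40.88 × 5/9 = 22.71.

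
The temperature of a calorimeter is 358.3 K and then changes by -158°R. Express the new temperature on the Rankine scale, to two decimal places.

Initial temperature in Celsius: 358.3 - 273.15 = 85.1500°C.
The 158°R change is an interval, so only the factor 5/9 applies: -158 × 5/9 = -87.7778°C.
Final Celsius temperature: 85.1500 - 87.7778 = -2.6278°C.
In Rankine: -2.6278 × 1.8 + 491.67 = 486.94°R.

486.94°R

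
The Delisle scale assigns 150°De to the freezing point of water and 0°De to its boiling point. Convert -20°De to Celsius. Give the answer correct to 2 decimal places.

Linear interpolation between the fixed points: C = (-20 - 150) × 100 / (0 - 150) = 113.3333°C.

113.33°C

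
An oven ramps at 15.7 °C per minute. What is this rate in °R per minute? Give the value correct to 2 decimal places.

The quantity depends on a temperature interval, so only the ratio of degree sizes applies; the offset between the scales is irrelevant.
A change of 1°C is a change of 1.8°R, so 15.7 × 1.8 = 28.26.

28.26 °R/minute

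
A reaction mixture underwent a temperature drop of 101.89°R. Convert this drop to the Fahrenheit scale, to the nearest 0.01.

Rankine and Fahrenheit degrees are the same size, so the interval is unchanged: 101.89.

101.89°F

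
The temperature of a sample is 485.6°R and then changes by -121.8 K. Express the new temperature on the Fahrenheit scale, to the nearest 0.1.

-193.3°F

Initial temperature in Celsius: (485.6 - 491.67) × 5/9 = -3.3722°C.
The 121.8 K change is an interval; Kelvin and Celsius degrees are the same size, so ΔC = -121.8°C.
Final Celsius temperature: -3.3722 - 121.8000 = -125.1722°C.
In Fahrenheit: -125.1722 × 1.8 + 32 = -193.3°F.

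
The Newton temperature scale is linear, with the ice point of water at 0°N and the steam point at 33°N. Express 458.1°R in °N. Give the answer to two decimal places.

First in Celsius: (458.1 - 491.67) × 5/9 = -18.6500°C.
Linearly onto the Newton scale: 0 + (-18.6500 / 100) × (33 - 0) = -6.15°N.

-6.15°N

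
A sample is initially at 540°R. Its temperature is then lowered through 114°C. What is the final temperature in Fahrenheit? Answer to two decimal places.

-124.87°F

Initial temperature in Celsius: (540 - 491.67) × 5/9 = 26.8500°C.
Final Celsius temperature: 26.8500 - 114.0000 = -87.1500°C.
In Fahrenheit: -87.1500 × 1.8 + 32 = -124.87°F.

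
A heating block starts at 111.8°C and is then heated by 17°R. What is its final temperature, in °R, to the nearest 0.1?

The 17°R change is an interval, so only the factor 5/9 applies: +17 × 5/9 = +9.4444°C.
Final Celsius temperature: 111.8000 + 9.4444 = 121.2444°C.
In Rankine: 121.2444 × 1.8 + 491.67 = 709.9°R.

709.9°R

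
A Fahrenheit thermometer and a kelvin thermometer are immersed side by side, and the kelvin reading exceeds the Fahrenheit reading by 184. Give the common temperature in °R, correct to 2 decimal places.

Let x be the Fahrenheit reading; then the kelvin reading is 5/9·x + 255.372.
(5/9·x + 255.372) - x = 184  ⇒  (-4/9)·x = -71.3722  ⇒  x = 160.5875°F.
In Celsius: (160.5875 - 32) × 5/9 = 71.4375°C.
In Rankine: 71.4375 × 1.8 + 491.67 = 620.26°R.

620.26°R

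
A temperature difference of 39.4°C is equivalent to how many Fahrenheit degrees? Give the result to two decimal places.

70.92°F

Only the scale ratio 1.8 matters for a change in temperature.
39.4 × 1.8 = 70.92.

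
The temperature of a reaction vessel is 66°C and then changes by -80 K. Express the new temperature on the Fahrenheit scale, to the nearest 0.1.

6.8°F

The 80 K change is an interval; Kelvin and Celsius degrees are the same size, so ΔC = -80°C.
Final Celsius temperature: 66.0000 - 80.0000 = -14.0000°C.
In Fahrenheit: -14.0000 × 1.8 + 32 = 6.8°F.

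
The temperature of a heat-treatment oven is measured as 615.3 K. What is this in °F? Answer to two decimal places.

647.87°F

In Celsius: 615.3 - 273.15 = 342.1500°C.
In Fahrenheit: 342.1500 × 1.8 + 32 = 647.87°F.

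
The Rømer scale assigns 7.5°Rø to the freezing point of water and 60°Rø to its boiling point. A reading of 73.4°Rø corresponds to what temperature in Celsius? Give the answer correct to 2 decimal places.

Linear interpolation between the fixed points: C = (73.4 - 7.5) × 100 / (60 - 7.5) = 125.5238°C.

125.52°C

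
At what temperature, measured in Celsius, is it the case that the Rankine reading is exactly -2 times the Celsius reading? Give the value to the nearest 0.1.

Let C be the Celsius reading. The Rankine reading is R = 1.8·C + 491.67.
Require R = -2·C: 1.8·C + 491.67 = -2·C.
(3.8)·C = -491.67  ⇒  C = -129.4.

-129.4°C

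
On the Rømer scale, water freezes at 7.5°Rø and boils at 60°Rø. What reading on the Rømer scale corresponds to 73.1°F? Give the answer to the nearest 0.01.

19.49°Rø

First in Celsius: (73.1 - 32) × 5/9 = 22.8333°C.
Linearly onto the Rømer scale: 7.5 + (22.8333 / 100) × (60 - 7.5) = 19.49°Rø.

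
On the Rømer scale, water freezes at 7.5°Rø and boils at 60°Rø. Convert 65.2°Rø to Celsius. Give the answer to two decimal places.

109.90°C

Linear interpolation between the fixed points: C = (65.2 - 7.5) × 100 / (60 - 7.5) = 109.9048°C.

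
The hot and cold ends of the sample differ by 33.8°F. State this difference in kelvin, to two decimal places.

An interval of 1°F corresponds to 5/9 K.
33.8 × 5/9 = 18.78.

18.78 K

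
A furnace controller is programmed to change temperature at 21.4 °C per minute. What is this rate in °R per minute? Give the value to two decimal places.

38.52 °R/minute

The quantity depends on a temperature interval, so only the ratio of degree sizes applies; the offset between the scales is irrelevant.
A change of 1°C is a change of 1.8°R, so 21.4 × 1.8 = 38.52.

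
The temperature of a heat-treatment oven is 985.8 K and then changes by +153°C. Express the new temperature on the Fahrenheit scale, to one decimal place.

1590.2°F

Initial temperature in Celsius: 985.8 - 273.15 = 712.6500°C.
Final Celsius temperature: 712.6500 + 153.0000 = 865.6500°C.
In Fahrenheit: 865.6500 × 1.8 + 32 = 1590.2°F.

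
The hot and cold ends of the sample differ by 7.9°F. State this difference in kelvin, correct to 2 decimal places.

Only the scale ratio 5/9 matters for a change in temperature.
7.9 × 5/9 = 4.39.

4.39 K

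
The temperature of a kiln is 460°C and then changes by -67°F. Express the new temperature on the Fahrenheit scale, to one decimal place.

The 67°F change is an interval, so only the factor 5/9 applies: -67 × 5/9 = -37.2222°C.
Final Celsius temperature: 460.0000 - 37.2222 = 422.7778°C.
In Fahrenheit: 422.7778 × 1.8 + 32 = 793.0°F.

793.0°F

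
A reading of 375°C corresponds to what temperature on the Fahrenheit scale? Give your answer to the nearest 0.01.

707.00°F

In Fahrenheit: 375.0000 × 1.8 + 32 = 707.00°F.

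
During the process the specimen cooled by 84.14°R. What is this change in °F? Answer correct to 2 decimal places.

84.14°F

Rankine and Fahrenheit degrees are the same size, so the interval is unchanged: 84.14.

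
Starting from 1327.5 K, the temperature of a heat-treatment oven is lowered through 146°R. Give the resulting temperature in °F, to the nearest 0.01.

Initial temperature in Celsius: 1327.5 - 273.15 = 1054.3500°C.
The 146°R change is an interval, so only the factor 5/9 applies: -146 × 5/9 = -81.1111°C.
Final Celsius temperature: 1054.3500 - 81.1111 = 973.2389°C.
In Fahrenheit: 973.2389 × 1.8 + 32 = 1783.83°F.

1783.83°F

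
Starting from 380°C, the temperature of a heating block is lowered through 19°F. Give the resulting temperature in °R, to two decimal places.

The 19°F change is an interval, so only the factor 5/9 applies: -19 × 5/9 = -10.5556°C.
Final Celsius temperature: 380.0000 - 10.5556 = 369.4444°C.
In Rankine: 369.4444 × 1.8 + 491.67 = 1156.67°R.

1156.67°R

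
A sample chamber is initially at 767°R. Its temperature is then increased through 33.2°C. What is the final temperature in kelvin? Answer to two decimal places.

Initial temperature in Celsius: (767 - 491.67) × 5/9 = 152.9611°C.
Final Celsius temperature: 152.9611 + 33.2000 = 186.1611°C.
In kelvin: 186.1611 + 273.15 = 459.31 K.

459.31 K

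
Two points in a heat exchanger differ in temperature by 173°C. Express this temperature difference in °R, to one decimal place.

311.4°R

Only the scale ratio 1.8 matters for a change in temperature.
173 × 1.8 = 311.4.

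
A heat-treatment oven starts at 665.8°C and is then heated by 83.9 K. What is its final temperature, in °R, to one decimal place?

1841.1°R

The 83.9 K change is an interval; Kelvin and Celsius degrees are the same size, so ΔC = +83.9°C.
Final Celsius temperature: 665.8000 + 83.9000 = 749.7000°C.
In Rankine: 749.7000 × 1.8 + 491.67 = 1841.1°R.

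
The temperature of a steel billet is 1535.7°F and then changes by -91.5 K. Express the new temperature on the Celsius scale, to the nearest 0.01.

Initial temperature in Celsius: (1535.7 - 32) × 5/9 = 835.3889°C.
The 91.5 K change is an interval; Kelvin and Celsius degrees are the same size, so ΔC = -91.5°C.
Final Celsius temperature: 835.3889 - 91.5000 = 743.8889°C.

743.89°C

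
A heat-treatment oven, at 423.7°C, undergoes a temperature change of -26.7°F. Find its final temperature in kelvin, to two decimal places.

The 26.7°F change is an interval, so only the factor 5/9 applies: -26.7 × 5/9 = -14.8333°C.
Final Celsius temperature: 423.7000 - 14.8333 = 408.8667°C.
In kelvin: 408.8667 + 273.15 = 682.02 K.

682.02 K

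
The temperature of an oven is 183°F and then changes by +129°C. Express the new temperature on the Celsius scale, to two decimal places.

Initial temperature in Celsius: (183 - 32) × 5/9 = 83.8889°C.
Final Celsius temperature: 83.8889 + 129.0000 = 212.8889°C.

212.89°C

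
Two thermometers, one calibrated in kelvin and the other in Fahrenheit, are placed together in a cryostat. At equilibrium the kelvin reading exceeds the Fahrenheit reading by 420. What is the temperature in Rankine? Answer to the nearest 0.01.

Let x be the kelvin reading; then the Fahrenheit reading is 1.8·x - 459.67.
(1.8·x - 459.67) - x = -420  ⇒  (0.8)·x = 39.67  ⇒  x = 49.5875 K.
In Celsius: 49.5875 - 273.15 = -223.5625°C.
In Rankine: -223.5625 × 1.8 + 491.67 = 89.26°R.

89.26°R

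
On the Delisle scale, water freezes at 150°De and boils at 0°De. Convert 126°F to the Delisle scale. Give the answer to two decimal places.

71.67°De

First in Celsius: (126 - 32) × 5/9 = 52.2222°C.
Linearly onto the Delisle scale: 150 + (52.2222 / 100) × (0 - 150) = 71.67°De.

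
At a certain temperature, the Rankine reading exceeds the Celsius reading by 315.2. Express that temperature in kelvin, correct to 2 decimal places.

52.56 K

Let x be the Rankine reading; then the Celsius reading is 5/9·x - 273.15.
(5/9·x - 273.15) - x = -315.2  ⇒  (-4/9)·x = -42.05  ⇒  x = 94.6125°R.
In Celsius: (94.6125 - 491.67) × 5/9 = -220.5875°C.
In kelvin: -220.5875 + 273.15 = 52.56 K.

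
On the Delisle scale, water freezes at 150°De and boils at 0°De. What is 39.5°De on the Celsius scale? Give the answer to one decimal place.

73.7°C

Linear interpolation between the fixed points: C = (39.5 - 150) × 100 / (0 - 150) = 73.6667°C.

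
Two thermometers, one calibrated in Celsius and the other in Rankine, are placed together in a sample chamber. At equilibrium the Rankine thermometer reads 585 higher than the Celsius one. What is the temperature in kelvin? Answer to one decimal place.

389.8 K

Let x be the Celsius reading; then the Rankine reading is 1.8·x + 491.67.
(1.8·x + 491.67) - x = 585  ⇒  (0.8)·x = 93.33  ⇒  x = 116.6625°C.
In kelvin: 116.6625 + 273.15 = 389.8 K.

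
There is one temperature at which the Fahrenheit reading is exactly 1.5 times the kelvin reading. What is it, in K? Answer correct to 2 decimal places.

Let K be the kelvin reading. The Fahrenheit reading is F = 1.8·K - 459.67.
Require F = 1.5·K: 1.8·K - 459.67 = 1.5·K.
(0.3)·K = 459.67  ⇒  K = 1532.23.

1532.23 K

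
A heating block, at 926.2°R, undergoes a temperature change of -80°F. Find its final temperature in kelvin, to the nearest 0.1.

Initial temperature in Celsius: (926.2 - 491.67) × 5/9 = 241.4056°C.
The 80°F change is an interval, so only the factor 5/9 applies: -80 × 5/9 = -44.4444°C.
Final Celsius temperature: 241.4056 - 44.4444 = 196.9611°C.
In kelvin: 196.9611 + 273.15 = 470.1 K.

470.1 K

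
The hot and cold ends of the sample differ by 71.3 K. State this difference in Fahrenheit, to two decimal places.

128.34°F

For a temperature interval the offset drops out; only the factor 1.8 applies.
71.3 × 1.8 = 128.34.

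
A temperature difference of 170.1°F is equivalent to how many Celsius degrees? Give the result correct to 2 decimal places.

94.50°C

Only the scale ratio 5/9 matters for a change in temperature.
170.1 × 5/9 = 94.50.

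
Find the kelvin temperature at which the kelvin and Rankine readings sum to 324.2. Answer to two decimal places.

Let K be the kelvin reading. The Rankine reading is R = 1.8·K.
Require K + R = 324.2: (2.8)·K = 324.2.
K = (324.2) / (2.8) = 115.79.

115.79 K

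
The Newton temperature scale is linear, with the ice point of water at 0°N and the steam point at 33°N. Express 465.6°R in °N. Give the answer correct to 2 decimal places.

First in Celsius: (465.6 - 491.67) × 5/9 = -14.4833°C.
Linearly onto the Newton scale: 0 + (-14.4833 / 100) × (33 - 0) = -4.78°N.

-4.78°N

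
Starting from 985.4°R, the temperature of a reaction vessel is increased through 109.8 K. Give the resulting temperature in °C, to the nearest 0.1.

384.1°C

Initial temperature in Celsius: (985.4 - 491.67) × 5/9 = 274.2944°C.
The 109.8 K change is an interval; Kelvin and Celsius degrees are the same size, so ΔC = +109.8°C.
Final Celsius temperature: 274.2944 + 109.8000 = 384.0944°C.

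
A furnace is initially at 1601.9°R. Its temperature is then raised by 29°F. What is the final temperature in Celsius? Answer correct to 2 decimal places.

632.91°C

Initial temperature in Celsius: (1601.9 - 491.67) × 5/9 = 616.7944°C.
The 29°F change is an interval, so only the factor 5/9 applies: +29 × 5/9 = +16.1111°C.
Final Celsius temperature: 616.7944 + 16.1111 = 632.9056°C.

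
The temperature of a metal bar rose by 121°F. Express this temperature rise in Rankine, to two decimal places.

121.00°R

Fahrenheit and Rankine degrees are the same size, so the interval is unchanged: 121.00.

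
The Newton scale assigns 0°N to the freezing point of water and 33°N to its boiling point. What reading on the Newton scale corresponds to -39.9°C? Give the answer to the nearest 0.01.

-13.17°N

Linearly onto the Newton scale: 0 + (-39.9000 / 100) × (33 - 0) = -13.17°N.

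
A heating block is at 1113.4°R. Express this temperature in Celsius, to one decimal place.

In Celsius: (1113.4 - 491.67) × 5/9 = 345.4056°C.

345.4°C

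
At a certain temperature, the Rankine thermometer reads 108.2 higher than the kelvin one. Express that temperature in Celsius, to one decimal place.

Let x be the kelvin reading; then the Rankine reading is 1.8·x.
(1.8·x) - x = 108.2  ⇒  (0.8)·x = 108.2  ⇒  x = 135.2500 K.
In Celsius: 135.25 - 273.15 = -137.9°C.

-137.9°C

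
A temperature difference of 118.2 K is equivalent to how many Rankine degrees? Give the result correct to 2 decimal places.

An interval of 1 K corresponds to 1.8°R.
118.2 × 1.8 = 212.76.

212.76°R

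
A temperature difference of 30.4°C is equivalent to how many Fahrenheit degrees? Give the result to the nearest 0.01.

54.72°F

Only the scale ratio 1.8 matters for a change in temperature.
30.4 × 1.8 = 54.72.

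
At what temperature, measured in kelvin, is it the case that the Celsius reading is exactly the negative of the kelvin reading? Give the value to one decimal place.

Let K be the kelvin reading. The Celsius reading is C = 1·K - 273.15.
Require C = -1·K: 1·K - 273.15 = -1·K.
(2)·K = 273.15  ⇒  K = 136.6.

136.6 K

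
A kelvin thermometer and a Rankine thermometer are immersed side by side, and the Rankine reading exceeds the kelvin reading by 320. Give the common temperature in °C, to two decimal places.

Let x be the kelvin reading; then the Rankine reading is 1.8·x.
(1.8·x) - x = 320  ⇒  (0.8)·x = 320  ⇒  x = 400.0000 K.
In Celsius: 400 - 273.15 = 126.85°C.

126.85°C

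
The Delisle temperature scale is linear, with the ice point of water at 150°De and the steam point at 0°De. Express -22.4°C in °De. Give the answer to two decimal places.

Linearly onto the Delisle scale: 150 + (-22.4000 / 100) × (0 - 150) = 183.60°De.

183.60°De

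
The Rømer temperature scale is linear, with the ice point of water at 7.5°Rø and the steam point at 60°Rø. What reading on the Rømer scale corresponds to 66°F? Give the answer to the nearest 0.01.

First in Celsius: (66 - 32) × 5/9 = 18.8889°C.
Linearly onto the Rømer scale: 7.5 + (18.8889 / 100) × (60 - 7.5) = 17.42°Rø.

17.42°Rø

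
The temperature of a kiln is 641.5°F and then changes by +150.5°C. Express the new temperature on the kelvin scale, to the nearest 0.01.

Initial temperature in Celsius: (641.5 - 32) × 5/9 = 338.6111°C.
Final Celsius temperature: 338.6111 + 150.5000 = 489.1111°C.
In kelvin: 489.1111 + 273.15 = 762.26 K.

762.26 K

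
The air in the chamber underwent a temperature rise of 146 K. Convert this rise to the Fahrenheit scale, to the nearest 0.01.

262.80°F

An interval of 1 K corresponds to 1.8°F.
146 × 1.8 = 262.80.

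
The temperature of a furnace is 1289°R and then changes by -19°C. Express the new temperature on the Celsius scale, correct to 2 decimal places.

423.96°C

Initial temperature in Celsius: (1289 - 491.67) × 5/9 = 442.9611°C.
Final Celsius temperature: 442.9611 - 19.0000 = 423.9611°C.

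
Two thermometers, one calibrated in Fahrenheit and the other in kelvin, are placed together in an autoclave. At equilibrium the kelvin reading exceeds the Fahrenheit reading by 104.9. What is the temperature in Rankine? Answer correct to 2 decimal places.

Let x be the Fahrenheit reading; then the kelvin reading is 5/9·x + 255.372.
(5/9·x + 255.372) - x = 104.9  ⇒  (-4/9)·x = -150.472  ⇒  x = 338.5625°F.
In Celsius: (338.5625 - 32) × 5/9 = 170.3125°C.
In Rankine: 170.3125 × 1.8 + 491.67 = 798.23°R.

798.23°R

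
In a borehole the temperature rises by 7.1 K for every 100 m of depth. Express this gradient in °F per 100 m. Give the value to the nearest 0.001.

12.780 °F/100 m

Since only a temperature interval is involved, the additive offset between the scales drops out.
A change of 1 K is a change of 1.8°F, so 7.1 × 1.8 = 12.780.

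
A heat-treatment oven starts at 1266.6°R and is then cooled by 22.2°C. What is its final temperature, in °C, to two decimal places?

Initial temperature in Celsius: (1266.6 - 491.67) × 5/9 = 430.5167°C.
Final Celsius temperature: 430.5167 - 22.2000 = 408.3167°C.

408.32°C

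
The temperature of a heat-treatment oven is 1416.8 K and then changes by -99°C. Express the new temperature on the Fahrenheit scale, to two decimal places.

1912.37°F

Initial temperature in Celsius: 1416.8 - 273.15 = 1143.6500°C.
Final Celsius temperature: 1143.6500 - 99.0000 = 1044.6500°C.
In Fahrenheit: 1044.6500 × 1.8 + 32 = 1912.37°F.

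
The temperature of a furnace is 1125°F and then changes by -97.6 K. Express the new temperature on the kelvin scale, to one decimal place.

782.8 K

Initial temperature in Celsius: (1125 - 32) × 5/9 = 607.2222°C.
The 97.6 K change is an interval; Kelvin and Celsius degrees are the same size, so ΔC = -97.6°C.
Final Celsius temperature: 607.2222 - 97.6000 = 509.6222°C.
In kelvin: 509.6222 + 273.15 = 782.8 K.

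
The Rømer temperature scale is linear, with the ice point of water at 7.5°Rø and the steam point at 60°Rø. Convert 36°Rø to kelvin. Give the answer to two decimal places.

327.44 K

Linear interpolation between the fixed points: C = (36 - 7.5) × 100 / (60 - 7.5) = 54.2857°C.
Then 54.2857 + 273.15 = 327.44 K.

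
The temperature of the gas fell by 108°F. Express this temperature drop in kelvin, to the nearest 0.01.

For a temperature interval the offset drops out; only the factor 5/9 applies.
108 × 5/9 = 60.00.

60.00 K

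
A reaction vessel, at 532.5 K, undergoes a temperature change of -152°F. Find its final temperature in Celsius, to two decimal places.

174.91°C

Initial temperature in Celsius: 532.5 - 273.15 = 259.3500°C.
The 152°F change is an interval, so only the factor 5/9 applies: -152 × 5/9 = -84.4444°C.
Final Celsius temperature: 259.3500 - 84.4444 = 174.9056°C.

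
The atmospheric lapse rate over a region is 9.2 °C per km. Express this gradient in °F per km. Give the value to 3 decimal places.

16.560 °F/km

Since only a temperature interval is involved, the additive offset between the scales drops out.
A change of 1°C is a change of 1.8°F, so 9.2 × 1.8 = 16.560.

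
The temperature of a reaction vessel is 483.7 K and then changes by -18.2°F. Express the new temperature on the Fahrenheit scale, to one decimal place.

Initial temperature in Celsius: 483.7 - 273.15 = 210.5500°C.
The 18.2°F change is an interval, so only the factor 5/9 applies: -18.2 × 5/9 = -10.1111°C.
Final Celsius temperature: 210.5500 - 10.1111 = 200.4389°C.
In Fahrenheit: 200.4389 × 1.8 + 32 = 392.8°F.

392.8°F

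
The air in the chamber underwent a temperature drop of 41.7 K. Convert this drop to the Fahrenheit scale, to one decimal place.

75.1°F

For a temperature interval the offset drops out; only the factor 1.8 applies.
41.7 × 1.8 = 75.1.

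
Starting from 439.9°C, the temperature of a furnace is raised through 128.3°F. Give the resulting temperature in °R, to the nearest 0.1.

1411.8°R

The 128.3°F change is an interval, so only the factor 5/9 applies: +128.3 × 5/9 = +71.2778°C.
Final Celsius temperature: 439.9000 + 71.2778 = 511.1778°C.
In Rankine: 511.1778 × 1.8 + 491.67 = 1411.8°R.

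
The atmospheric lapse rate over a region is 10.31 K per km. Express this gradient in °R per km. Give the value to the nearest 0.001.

Since only a temperature interval is involved, the additive offset between the scales drops out.
A change of 1 K is a change of 1.8°R, so 10.31 × 1.8 = 18.558.

18.558 °R/km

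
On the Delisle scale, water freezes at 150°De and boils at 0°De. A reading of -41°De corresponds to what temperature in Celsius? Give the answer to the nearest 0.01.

Linear interpolation between the fixed points: C = (-41 - 150) × 100 / (0 - 150) = 127.3333°C.

127.33°C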